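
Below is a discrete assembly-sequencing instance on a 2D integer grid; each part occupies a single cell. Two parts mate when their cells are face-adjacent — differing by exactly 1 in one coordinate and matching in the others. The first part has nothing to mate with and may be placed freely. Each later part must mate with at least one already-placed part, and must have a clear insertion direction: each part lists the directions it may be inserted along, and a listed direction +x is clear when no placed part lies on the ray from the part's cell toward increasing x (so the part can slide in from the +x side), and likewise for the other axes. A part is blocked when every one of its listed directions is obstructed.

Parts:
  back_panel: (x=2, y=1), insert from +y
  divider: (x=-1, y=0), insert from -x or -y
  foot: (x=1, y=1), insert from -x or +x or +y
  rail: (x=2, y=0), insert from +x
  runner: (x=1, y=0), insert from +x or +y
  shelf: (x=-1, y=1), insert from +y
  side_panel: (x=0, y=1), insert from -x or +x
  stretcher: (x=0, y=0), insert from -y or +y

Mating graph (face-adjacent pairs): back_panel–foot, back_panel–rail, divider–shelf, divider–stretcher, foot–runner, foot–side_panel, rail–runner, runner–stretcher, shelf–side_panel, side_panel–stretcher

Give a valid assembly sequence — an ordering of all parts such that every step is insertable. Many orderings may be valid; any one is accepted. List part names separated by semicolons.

shelf; side_panel; stretcher; runner; rail; back_panel; divider; foot

1. shelf@(-1, 1) [+y clear] — {shelf}
2. side_panel@(0, 1) [+x clear] — {shelf, side_panel}
3. stretcher@(0, 0) [-y clear] — {shelf, side_panel, stretcher}
4. runner@(1, 0) [+x clear] — {runner, shelf, side_panel, stretcher}
5. rail@(2, 0) [+x clear] — {rail, runner, shelf, side_panel, stretcher}
6. back_panel@(2, 1) [+y clear] — {back_panel, rail, runner, shelf, side_panel, stretcher}
7. divider@(-1, 0) [-x clear] — {back_panel, divider, rail, runner, shelf, side_panel, stretcher}
8. foot@(1, 1) [+y clear] — {back_panel, divider, foot, rail, runner, shelf, side_panel, stretcher}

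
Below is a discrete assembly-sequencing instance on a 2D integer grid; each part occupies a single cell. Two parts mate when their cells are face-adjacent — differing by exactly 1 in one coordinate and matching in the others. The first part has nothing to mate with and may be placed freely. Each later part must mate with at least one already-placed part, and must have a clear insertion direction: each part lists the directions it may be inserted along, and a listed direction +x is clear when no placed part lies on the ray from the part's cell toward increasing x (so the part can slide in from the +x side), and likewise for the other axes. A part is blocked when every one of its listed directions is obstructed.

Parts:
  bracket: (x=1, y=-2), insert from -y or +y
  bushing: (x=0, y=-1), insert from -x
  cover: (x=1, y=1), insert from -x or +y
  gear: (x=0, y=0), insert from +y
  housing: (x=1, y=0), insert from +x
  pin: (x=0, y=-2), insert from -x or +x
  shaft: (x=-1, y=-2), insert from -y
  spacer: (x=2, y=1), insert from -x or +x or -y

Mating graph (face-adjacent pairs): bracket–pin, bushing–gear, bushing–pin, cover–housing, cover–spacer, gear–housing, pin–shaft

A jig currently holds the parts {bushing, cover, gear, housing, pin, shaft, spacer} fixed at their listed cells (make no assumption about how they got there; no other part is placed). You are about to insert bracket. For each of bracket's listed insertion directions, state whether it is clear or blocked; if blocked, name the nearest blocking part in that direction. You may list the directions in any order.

-y: ray from bracket(1, -2) has no placed part ⇒ clear
+y: nearest on ray is housing@(1, 0) ⇒ blocked

+y: blocked by housing; -y: clear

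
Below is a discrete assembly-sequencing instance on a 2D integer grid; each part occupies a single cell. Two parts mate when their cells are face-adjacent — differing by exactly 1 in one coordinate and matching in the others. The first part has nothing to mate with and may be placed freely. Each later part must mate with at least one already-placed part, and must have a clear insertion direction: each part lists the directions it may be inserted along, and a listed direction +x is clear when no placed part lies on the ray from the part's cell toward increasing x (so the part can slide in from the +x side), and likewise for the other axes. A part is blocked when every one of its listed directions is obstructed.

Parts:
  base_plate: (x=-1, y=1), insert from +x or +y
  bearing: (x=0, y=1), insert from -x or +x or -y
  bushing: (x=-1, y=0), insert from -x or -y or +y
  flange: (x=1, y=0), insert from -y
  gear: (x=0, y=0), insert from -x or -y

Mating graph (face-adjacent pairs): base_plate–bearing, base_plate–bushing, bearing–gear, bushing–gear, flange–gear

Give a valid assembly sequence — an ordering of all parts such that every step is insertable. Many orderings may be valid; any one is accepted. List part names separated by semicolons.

gear; flange; bearing; bushing; base_plate

1. gear@(0, 0) [-x clear] — {gear}
2. flange@(1, 0) [-y clear] — {flange, gear}
3. bearing@(0, 1) [-x clear] — {bearing, flange, gear}
4. bushing@(-1, 0) [-x clear] — {bearing, bushing, flange, gear}
5. base_plate@(-1, 1) [+y clear] — {base_plate, bearing, bushing, flange, gear}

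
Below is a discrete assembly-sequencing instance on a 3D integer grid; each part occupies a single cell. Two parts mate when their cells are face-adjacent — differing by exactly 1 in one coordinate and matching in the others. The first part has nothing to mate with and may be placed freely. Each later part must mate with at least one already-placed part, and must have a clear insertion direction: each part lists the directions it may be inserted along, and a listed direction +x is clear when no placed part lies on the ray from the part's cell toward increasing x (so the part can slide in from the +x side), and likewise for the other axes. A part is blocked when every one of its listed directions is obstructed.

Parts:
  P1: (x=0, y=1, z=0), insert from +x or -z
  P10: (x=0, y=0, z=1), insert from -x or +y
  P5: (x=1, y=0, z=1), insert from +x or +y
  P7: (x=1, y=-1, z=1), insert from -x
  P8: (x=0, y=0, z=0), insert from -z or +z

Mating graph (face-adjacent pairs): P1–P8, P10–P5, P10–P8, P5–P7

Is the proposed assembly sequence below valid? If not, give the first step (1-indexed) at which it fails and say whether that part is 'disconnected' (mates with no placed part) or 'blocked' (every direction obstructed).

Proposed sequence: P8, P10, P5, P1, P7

1. P8@(0, 0, 0) [-z clear] — {P8}
2. P10@(0, 0, 1) [-x clear] — {P10, P8}
3. P5@(1, 0, 1) [+x clear] — {P10, P5, P8}
4. P1@(0, 1, 0) [+x clear] — {P1, P10, P5, P8}
5. P7@(1, -1, 1) [-x clear] — {P1, P10, P5, P7, P8}

Valid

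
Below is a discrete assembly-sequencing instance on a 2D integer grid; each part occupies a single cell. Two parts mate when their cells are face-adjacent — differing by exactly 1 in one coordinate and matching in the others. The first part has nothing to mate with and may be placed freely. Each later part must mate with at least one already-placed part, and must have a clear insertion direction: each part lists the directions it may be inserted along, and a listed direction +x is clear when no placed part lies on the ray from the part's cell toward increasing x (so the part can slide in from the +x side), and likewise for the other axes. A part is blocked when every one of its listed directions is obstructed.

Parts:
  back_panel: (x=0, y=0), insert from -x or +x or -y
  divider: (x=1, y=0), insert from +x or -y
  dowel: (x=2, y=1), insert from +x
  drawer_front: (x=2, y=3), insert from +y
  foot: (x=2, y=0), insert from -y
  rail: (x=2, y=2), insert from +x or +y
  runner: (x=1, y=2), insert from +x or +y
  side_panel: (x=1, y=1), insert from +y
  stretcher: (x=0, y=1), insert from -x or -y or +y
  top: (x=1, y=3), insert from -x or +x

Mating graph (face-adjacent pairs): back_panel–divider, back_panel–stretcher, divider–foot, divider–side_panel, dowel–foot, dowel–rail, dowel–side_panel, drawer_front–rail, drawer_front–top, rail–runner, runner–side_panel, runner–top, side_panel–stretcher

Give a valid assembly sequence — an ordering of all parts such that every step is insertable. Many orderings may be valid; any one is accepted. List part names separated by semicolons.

1. drawer_front@(2, 3) [+y clear] — {drawer_front}
2. rail@(2, 2) [+x clear] — {drawer_front, rail}
3. dowel@(2, 1) [+x clear] — {dowel, drawer_front, rail}
4. side_panel@(1, 1) [+y clear] — {dowel, drawer_front, rail, side_panel}
5. runner@(1, 2) [+y clear] — {dowel, drawer_front, rail, runner, side_panel}
6. top@(1, 3) [-x clear] — {dowel, drawer_front, rail, runner, side_panel, top}
7. foot@(2, 0) [-y clear] — {dowel, drawer_front, foot, rail, runner, side_panel, top}
8. stretcher@(0, 1) [-x clear] — {dowel, drawer_front, foot, rail, runner, side_panel, stretcher, top}
9. back_panel@(0, 0) [-x clear] — {back_panel, dowel, drawer_front, foot, rail, runner, side_panel, stretcher, top}
10. divider@(1, 0) [-y clear] — {back_panel, divider, dowel, drawer_front, foot, rail, runner, side_panel, stretcher, top}

drawer_front; rail; dowel; side_panel; runner; top; foot; stretcher; back_panel; divider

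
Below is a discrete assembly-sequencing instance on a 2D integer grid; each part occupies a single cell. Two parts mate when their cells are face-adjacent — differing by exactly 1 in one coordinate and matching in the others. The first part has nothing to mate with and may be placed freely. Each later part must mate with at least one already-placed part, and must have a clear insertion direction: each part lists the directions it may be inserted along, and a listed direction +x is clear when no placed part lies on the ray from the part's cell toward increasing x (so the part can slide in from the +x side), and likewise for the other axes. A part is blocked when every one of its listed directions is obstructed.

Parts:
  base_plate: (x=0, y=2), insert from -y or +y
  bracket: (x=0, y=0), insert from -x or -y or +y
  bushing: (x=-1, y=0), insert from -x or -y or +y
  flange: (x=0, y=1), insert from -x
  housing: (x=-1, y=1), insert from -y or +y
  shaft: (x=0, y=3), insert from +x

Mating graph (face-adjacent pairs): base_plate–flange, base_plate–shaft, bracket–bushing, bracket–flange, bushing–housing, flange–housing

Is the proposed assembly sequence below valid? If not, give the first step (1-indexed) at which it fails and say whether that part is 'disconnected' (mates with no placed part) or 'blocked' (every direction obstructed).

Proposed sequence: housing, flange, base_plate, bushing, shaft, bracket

1. housing@(-1, 1) [-y clear] — {housing}
2. flange@(0, 1) — -x all obstructed ⇒ blocked

Invalid at step 2 (blocked)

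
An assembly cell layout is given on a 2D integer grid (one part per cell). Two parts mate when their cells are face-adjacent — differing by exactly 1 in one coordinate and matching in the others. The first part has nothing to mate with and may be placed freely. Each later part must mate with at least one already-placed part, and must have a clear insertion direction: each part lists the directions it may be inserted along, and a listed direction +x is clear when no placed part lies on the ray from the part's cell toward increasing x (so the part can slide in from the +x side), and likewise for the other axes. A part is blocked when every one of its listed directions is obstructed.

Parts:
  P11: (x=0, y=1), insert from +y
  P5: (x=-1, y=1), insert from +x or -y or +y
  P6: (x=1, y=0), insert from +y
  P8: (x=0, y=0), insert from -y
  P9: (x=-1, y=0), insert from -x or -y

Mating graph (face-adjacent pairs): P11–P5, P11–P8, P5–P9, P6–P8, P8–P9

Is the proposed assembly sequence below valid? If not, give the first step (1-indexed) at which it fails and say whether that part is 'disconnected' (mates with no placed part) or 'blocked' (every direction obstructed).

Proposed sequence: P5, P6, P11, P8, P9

Invalid at step 2 (disconnected)

1. P5@(-1, 1) [+x clear] — {P5}
2. P6@(1, 0) — no placed neighbour ⇒ disconnected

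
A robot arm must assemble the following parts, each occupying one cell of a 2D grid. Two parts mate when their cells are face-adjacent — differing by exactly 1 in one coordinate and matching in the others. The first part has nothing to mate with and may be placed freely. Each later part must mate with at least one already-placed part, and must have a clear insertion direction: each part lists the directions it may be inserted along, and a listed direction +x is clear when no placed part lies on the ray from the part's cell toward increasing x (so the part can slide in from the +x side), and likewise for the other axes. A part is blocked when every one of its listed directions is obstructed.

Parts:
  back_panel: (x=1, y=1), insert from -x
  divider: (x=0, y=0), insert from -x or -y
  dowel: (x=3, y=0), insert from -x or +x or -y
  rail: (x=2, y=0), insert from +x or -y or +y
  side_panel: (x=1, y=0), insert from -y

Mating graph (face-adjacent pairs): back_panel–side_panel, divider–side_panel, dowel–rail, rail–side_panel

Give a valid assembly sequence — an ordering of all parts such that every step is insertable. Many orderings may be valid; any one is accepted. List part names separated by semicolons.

1. side_panel@(1, 0) [-y clear] — {side_panel}
2. rail@(2, 0) [+x clear] — {rail, side_panel}
3. dowel@(3, 0) [+x clear] — {dowel, rail, side_panel}
4. back_panel@(1, 1) [-x clear] — {back_panel, dowel, rail, side_panel}
5. divider@(0, 0) [-x clear] — {back_panel, divider, dowel, rail, side_panel}

side_panel; rail; dowel; back_panel; divider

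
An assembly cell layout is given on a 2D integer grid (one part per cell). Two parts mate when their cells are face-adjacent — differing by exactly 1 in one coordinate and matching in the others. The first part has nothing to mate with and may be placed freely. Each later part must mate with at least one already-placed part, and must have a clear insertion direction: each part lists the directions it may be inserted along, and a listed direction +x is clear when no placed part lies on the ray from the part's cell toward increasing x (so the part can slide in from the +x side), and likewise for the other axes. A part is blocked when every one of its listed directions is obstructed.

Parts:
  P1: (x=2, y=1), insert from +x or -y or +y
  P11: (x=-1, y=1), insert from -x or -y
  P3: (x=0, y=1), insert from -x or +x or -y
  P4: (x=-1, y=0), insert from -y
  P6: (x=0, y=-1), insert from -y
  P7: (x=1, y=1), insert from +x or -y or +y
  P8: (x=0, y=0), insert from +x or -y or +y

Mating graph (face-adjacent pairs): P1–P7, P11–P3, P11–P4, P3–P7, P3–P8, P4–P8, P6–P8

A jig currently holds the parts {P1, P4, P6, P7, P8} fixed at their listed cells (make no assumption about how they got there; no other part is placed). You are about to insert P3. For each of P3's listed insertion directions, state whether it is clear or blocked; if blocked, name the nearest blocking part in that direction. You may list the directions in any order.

+x: blocked by P7; -x: clear; -y: blocked by P8

-x: ray from P3(0, 1) has no placed part ⇒ clear
+x: nearest on ray is P7@(1, 1) ⇒ blocked
-y: nearest on ray is P8@(0, 0) ⇒ blocked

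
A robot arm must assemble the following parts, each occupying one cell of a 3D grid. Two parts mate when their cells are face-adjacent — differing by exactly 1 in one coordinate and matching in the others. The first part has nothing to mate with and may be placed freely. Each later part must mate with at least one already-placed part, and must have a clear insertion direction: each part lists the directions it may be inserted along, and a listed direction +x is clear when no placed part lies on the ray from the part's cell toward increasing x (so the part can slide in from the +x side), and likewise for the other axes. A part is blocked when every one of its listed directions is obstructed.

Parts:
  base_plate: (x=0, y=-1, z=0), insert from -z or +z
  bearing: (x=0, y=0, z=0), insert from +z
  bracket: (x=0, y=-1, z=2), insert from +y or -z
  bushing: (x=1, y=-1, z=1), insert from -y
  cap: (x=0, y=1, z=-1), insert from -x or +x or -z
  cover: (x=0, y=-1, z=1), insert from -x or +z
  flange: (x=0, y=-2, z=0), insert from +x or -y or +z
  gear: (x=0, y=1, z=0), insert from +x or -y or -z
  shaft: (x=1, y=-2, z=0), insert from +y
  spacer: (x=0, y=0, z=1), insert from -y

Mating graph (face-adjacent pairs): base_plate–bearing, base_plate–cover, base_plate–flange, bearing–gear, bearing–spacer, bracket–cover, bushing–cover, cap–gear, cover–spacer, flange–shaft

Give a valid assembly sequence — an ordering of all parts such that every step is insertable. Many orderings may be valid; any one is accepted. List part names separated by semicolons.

base_plate; flange; shaft; bearing; spacer; cover; bracket; gear; cap; bushing

1. base_plate@(0, -1, 0) [-z clear] — {base_plate}
2. flange@(0, -2, 0) [+x clear] — {base_plate, flange}
3. shaft@(1, -2, 0) [+y clear] — {base_plate, flange, shaft}
4. bearing@(0, 0, 0) [+z clear] — {base_plate, bearing, flange, shaft}
5. spacer@(0, 0, 1) [-y clear] — {base_plate, bearing, flange, shaft, spacer}
6. cover@(0, -1, 1) [-x clear] — {base_plate, bearing, cover, flange, shaft, spacer}
7. bracket@(0, -1, 2) [+y clear] — {base_plate, bearing, bracket, cover, flange, shaft, spacer}
8. gear@(0, 1, 0) [+x clear] — {base_plate, bearing, bracket, cover, flange, gear, shaft, spacer}
9. cap@(0, 1, -1) [-x clear] — {base_plate, bearing, bracket, cap, cover, flange, gear, shaft, spacer}
10. bushing@(1, -1, 1) [-y clear] — {base_plate, bearing, bracket, bushing, cap, cover, flange, gear, shaft, spacer}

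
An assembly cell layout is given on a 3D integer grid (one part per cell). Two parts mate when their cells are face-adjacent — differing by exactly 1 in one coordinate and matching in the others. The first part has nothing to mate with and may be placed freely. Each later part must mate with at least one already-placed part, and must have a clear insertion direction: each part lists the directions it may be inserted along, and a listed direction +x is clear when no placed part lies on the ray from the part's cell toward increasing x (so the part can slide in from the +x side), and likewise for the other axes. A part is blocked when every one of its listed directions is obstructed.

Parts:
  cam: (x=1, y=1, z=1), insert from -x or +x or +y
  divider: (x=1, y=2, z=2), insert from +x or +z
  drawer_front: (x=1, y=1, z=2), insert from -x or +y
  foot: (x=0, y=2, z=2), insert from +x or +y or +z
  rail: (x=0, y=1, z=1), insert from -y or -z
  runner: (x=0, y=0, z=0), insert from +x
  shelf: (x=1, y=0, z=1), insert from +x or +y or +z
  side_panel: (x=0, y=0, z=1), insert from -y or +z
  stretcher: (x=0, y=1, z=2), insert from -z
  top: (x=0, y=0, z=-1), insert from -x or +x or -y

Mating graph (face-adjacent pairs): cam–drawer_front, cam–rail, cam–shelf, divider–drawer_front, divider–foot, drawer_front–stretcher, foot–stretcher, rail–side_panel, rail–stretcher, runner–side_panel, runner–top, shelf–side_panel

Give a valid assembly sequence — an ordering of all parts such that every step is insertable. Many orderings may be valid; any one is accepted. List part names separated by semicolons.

foot; stretcher; rail; side_panel; runner; cam; top; shelf; drawer_front; divider

1. foot@(0, 2, 2) [+x clear] — {foot}
2. stretcher@(0, 1, 2) [-z clear] — {foot, stretcher}
3. rail@(0, 1, 1) [-y clear] — {foot, rail, stretcher}
4. side_panel@(0, 0, 1) [-y clear] — {foot, rail, side_panel, stretcher}
5. runner@(0, 0, 0) [+x clear] — {foot, rail, runner, side_panel, stretcher}
6. cam@(1, 1, 1) [+x clear] — {cam, foot, rail, runner, side_panel, stretcher}
7. top@(0, 0, -1) [-x clear] — {cam, foot, rail, runner, side_panel, stretcher, top}
8. shelf@(1, 0, 1) [+x clear] — {cam, foot, rail, runner, shelf, side_panel, stretcher, top}
9. drawer_front@(1, 1, 2) [+y clear] — {cam, drawer_front, foot, rail, runner, shelf, side_panel, stretcher, top}
10. divider@(1, 2, 2) [+x clear] — {cam, divider, drawer_front, foot, rail, runner, shelf, side_panel, stretcher, top}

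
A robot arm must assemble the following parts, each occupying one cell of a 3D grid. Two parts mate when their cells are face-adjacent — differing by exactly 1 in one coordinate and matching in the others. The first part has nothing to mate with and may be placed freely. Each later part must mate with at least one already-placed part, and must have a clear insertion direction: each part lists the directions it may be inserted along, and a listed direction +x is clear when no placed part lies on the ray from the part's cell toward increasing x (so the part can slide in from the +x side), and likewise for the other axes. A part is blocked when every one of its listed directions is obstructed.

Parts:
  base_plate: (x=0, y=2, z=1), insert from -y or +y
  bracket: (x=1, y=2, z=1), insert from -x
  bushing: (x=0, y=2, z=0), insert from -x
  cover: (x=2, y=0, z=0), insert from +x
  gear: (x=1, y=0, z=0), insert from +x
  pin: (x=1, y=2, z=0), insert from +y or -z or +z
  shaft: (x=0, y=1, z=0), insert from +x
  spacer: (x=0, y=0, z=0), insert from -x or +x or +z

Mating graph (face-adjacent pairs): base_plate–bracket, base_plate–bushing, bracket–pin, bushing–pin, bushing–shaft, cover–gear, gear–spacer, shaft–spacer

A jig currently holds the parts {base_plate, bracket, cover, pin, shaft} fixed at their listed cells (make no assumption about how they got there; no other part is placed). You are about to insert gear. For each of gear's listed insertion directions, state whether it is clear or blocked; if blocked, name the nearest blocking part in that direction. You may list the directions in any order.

+x: nearest on ray is cover@(2, 0, 0) ⇒ blocked

+x: blocked by cover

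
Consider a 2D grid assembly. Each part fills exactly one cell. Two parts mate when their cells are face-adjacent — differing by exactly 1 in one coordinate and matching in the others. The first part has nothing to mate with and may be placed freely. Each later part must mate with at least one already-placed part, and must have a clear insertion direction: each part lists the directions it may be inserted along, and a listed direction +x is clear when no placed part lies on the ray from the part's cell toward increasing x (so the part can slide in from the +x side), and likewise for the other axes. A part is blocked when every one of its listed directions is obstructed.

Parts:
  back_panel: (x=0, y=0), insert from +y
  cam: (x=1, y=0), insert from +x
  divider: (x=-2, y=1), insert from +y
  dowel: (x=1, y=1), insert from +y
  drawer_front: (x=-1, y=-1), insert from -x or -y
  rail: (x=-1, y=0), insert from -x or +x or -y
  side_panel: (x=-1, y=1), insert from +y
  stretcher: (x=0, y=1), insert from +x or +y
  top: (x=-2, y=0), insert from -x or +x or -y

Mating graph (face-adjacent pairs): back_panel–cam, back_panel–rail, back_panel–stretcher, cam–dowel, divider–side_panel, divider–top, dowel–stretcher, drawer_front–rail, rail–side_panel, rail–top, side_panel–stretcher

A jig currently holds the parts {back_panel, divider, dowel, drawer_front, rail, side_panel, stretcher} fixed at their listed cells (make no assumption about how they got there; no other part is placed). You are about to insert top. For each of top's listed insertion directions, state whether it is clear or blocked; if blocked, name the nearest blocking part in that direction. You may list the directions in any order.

-x: ray from top(-2, 0) has no placed part ⇒ clear
+x: nearest on ray is rail@(-1, 0) ⇒ blocked
-y: ray from top(-2, 0) has no placed part ⇒ clear

+x: blocked by rail; -x: clear; -y: clear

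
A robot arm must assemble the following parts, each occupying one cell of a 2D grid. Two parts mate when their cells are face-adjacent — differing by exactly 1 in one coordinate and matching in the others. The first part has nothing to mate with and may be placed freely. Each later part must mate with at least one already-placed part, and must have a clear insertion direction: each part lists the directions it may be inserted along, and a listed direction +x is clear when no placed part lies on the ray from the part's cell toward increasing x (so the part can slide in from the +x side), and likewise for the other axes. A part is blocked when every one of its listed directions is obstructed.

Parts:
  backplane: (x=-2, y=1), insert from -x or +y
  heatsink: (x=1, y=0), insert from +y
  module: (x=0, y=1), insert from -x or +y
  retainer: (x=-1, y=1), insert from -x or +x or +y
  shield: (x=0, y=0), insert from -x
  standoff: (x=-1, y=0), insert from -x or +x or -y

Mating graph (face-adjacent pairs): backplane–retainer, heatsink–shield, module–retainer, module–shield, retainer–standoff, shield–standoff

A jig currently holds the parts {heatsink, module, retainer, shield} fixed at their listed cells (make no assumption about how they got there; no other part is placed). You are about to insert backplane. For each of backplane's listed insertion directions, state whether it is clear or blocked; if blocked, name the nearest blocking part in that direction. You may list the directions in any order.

-x: ray from backplane(-2, 1) has no placed part ⇒ clear
+y: ray from backplane(-2, 1) has no placed part ⇒ clear

+y: clear; -x: clear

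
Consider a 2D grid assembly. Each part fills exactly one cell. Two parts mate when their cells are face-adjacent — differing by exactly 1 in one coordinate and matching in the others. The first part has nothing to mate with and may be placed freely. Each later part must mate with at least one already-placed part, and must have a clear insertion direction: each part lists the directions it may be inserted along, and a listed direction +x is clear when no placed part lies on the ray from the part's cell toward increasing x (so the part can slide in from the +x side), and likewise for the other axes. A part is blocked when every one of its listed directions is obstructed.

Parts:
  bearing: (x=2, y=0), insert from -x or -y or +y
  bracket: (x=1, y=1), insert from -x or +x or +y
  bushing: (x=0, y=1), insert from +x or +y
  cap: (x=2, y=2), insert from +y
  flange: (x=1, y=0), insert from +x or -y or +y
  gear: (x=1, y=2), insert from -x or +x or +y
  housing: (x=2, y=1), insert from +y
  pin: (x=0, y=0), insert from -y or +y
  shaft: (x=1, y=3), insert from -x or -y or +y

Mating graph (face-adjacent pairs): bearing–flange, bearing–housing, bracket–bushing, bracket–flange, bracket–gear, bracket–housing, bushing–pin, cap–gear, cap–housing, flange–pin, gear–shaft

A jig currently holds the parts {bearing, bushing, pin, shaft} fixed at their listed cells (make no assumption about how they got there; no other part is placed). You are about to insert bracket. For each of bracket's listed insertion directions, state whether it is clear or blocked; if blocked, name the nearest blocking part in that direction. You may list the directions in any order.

+x: clear; +y: blocked by shaft; -x: blocked by bushing

-x: nearest on ray is bushing@(0, 1) ⇒ blocked
+x: ray from bracket(1, 1) has no placed part ⇒ clear
+y: nearest on ray is shaft@(1, 3) ⇒ blocked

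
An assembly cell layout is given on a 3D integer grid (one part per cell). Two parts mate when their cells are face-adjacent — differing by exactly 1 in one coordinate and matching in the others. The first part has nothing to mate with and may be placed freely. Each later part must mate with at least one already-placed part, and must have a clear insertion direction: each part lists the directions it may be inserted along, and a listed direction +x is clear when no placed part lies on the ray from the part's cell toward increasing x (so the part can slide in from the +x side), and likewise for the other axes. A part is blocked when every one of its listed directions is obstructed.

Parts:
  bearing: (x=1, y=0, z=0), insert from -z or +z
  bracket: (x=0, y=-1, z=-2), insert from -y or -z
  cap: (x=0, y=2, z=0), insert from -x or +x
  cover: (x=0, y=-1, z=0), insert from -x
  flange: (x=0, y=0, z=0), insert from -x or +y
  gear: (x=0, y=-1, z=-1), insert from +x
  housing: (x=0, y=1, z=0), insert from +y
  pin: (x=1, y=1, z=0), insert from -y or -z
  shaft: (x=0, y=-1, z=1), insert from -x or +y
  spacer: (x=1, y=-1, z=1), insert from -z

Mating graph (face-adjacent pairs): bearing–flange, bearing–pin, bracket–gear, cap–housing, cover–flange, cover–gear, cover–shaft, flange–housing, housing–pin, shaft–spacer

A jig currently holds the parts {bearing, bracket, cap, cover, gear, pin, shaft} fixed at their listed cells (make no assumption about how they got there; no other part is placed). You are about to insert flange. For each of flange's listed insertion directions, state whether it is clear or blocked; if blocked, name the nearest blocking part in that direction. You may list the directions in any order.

-x: ray from flange(0, 0, 0) has no placed part ⇒ clear
+y: nearest on ray is cap@(0, 2, 0) ⇒ blocked

+y: blocked by cap; -x: clear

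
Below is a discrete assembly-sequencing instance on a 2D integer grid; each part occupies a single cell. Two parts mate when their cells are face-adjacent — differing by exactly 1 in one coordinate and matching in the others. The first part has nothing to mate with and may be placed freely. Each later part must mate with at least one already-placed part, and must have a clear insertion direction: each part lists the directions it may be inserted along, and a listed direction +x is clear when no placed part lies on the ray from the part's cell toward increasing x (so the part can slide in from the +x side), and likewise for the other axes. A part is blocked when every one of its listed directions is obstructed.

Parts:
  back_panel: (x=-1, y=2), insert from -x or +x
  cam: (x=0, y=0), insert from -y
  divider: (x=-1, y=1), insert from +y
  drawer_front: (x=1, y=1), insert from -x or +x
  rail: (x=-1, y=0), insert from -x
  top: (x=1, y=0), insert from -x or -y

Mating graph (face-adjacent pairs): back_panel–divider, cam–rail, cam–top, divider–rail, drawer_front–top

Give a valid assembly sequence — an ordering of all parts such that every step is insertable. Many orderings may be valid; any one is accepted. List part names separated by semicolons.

1. cam@(0, 0) [-y clear] — {cam}
2. top@(1, 0) [-y clear] — {cam, top}
3. drawer_front@(1, 1) [-x clear] — {cam, drawer_front, top}
4. rail@(-1, 0) [-x clear] — {cam, drawer_front, rail, top}
5. divider@(-1, 1) [+y clear] — {cam, divider, drawer_front, rail, top}
6. back_panel@(-1, 2) [-x clear] — {back_panel, cam, divider, drawer_front, rail, top}

cam; top; drawer_front; rail; divider; back_panel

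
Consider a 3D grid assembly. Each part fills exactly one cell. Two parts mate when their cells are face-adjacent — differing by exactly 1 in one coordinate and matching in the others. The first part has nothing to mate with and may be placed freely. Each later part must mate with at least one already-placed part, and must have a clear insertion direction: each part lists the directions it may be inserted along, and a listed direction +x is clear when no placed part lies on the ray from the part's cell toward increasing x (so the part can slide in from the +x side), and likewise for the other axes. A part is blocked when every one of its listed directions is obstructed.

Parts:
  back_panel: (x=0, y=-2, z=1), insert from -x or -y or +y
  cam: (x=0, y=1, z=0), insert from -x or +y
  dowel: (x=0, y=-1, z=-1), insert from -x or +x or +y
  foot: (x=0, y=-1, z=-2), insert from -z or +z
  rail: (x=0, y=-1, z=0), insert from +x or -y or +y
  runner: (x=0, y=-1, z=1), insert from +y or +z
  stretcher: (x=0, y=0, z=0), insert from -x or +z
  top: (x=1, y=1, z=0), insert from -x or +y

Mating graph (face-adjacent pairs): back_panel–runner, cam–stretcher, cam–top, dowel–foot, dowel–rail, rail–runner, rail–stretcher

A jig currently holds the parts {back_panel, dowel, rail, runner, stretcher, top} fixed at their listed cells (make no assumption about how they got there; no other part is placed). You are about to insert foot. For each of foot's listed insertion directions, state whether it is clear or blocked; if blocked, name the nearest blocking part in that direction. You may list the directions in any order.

+z: blocked by dowel; -z: clear

-z: ray from foot(0, -1, -2) has no placed part ⇒ clear
+z: nearest on ray is dowel@(0, -1, -1) ⇒ blocked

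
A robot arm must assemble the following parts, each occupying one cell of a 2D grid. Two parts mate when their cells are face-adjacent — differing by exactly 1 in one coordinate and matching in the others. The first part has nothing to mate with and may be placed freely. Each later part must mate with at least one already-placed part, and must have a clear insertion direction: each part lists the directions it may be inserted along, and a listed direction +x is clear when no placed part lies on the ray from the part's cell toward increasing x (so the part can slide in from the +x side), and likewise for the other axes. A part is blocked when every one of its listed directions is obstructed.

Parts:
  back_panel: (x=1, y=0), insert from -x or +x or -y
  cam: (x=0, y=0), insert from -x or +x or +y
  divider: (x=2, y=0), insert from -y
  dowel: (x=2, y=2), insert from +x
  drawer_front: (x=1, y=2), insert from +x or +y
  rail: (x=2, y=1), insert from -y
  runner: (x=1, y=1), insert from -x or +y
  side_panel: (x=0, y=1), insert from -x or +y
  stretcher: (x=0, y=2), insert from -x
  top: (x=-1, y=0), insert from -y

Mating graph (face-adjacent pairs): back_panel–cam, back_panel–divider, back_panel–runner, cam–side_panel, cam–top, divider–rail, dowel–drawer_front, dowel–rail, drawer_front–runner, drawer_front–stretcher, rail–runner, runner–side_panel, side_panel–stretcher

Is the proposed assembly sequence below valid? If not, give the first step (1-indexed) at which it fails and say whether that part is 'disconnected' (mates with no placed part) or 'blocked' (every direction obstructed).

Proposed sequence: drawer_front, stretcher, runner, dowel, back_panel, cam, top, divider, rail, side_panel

Invalid at step 9 (blocked)

1. drawer_front@(1, 2) [+x clear] — {drawer_front}
2. stretcher@(0, 2) [-x clear] — {drawer_front, stretcher}
3. runner@(1, 1) [-x clear] — {drawer_front, runner, stretcher}
4. dowel@(2, 2) [+x clear] — {dowel, drawer_front, runner, stretcher}
5. back_panel@(1, 0) [-x clear] — {back_panel, dowel, drawer_front, runner, stretcher}
6. cam@(0, 0) [-x clear] — {back_panel, cam, dowel, drawer_front, runner, stretcher}
7. top@(-1, 0) [-y clear] — {back_panel, cam, dowel, drawer_front, runner, stretcher, top}
8. divider@(2, 0) [-y clear] — {back_panel, cam, divider, dowel, drawer_front, runner, stretcher, top}
9. rail@(2, 1) — -y all obstructed ⇒ blocked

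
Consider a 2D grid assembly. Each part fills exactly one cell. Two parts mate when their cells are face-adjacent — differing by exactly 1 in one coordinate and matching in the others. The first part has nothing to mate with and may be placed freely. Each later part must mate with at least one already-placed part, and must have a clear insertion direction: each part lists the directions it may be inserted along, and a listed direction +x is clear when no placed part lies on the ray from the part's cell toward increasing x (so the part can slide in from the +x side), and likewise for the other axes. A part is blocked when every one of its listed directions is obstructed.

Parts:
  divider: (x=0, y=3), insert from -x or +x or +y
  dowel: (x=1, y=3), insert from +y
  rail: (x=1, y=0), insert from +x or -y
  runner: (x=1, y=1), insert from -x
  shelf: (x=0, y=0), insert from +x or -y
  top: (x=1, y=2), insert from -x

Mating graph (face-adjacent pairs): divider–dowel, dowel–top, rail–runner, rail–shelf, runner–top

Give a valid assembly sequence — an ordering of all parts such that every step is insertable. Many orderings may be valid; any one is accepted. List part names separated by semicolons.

1. shelf@(0, 0) [+x clear] — {shelf}
2. rail@(1, 0) [+x clear] — {rail, shelf}
3. runner@(1, 1) [-x clear] — {rail, runner, shelf}
4. top@(1, 2) [-x clear] — {rail, runner, shelf, top}
5. dowel@(1, 3) [+y clear] — {dowel, rail, runner, shelf, top}
6. divider@(0, 3) [-x clear] — {divider, dowel, rail, runner, shelf, top}

shelf; rail; runner; top; dowel; divider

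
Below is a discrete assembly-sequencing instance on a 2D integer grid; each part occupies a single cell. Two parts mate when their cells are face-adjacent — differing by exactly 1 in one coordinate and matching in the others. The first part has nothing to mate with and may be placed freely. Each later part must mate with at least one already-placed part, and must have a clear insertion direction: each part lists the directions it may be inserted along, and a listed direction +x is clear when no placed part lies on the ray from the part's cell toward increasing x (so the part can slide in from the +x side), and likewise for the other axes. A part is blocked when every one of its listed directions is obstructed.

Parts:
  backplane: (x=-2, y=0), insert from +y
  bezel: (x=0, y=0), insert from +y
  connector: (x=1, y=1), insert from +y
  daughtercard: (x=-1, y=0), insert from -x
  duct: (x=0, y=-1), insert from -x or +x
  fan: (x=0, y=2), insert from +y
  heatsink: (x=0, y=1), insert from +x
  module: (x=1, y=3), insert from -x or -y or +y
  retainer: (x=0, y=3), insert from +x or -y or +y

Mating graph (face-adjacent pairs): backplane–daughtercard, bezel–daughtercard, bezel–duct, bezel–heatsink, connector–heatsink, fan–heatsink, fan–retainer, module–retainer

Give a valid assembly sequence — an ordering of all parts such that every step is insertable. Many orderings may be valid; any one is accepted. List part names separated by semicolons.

duct; bezel; heatsink; fan; retainer; daughtercard; backplane; connector; module

1. duct@(0, -1) [-x clear] — {duct}
2. bezel@(0, 0) [+y clear] — {bezel, duct}
3. heatsink@(0, 1) [+x clear] — {bezel, duct, heatsink}
4. fan@(0, 2) [+y clear] — {bezel, duct, fan, heatsink}
5. retainer@(0, 3) [+x clear] — {bezel, duct, fan, heatsink, retainer}
6. daughtercard@(-1, 0) [-x clear] — {bezel, daughtercard, duct, fan, heatsink, retainer}
7. backplane@(-2, 0) [+y clear] — {backplane, bezel, daughtercard, duct, fan, heatsink, retainer}
8. connector@(1, 1) [+y clear] — {backplane, bezel, connector, daughtercard, duct, fan, heatsink, retainer}
9. module@(1, 3) [+y clear] — {backplane, bezel, connector, daughtercard, duct, fan, heatsink, module, retainer}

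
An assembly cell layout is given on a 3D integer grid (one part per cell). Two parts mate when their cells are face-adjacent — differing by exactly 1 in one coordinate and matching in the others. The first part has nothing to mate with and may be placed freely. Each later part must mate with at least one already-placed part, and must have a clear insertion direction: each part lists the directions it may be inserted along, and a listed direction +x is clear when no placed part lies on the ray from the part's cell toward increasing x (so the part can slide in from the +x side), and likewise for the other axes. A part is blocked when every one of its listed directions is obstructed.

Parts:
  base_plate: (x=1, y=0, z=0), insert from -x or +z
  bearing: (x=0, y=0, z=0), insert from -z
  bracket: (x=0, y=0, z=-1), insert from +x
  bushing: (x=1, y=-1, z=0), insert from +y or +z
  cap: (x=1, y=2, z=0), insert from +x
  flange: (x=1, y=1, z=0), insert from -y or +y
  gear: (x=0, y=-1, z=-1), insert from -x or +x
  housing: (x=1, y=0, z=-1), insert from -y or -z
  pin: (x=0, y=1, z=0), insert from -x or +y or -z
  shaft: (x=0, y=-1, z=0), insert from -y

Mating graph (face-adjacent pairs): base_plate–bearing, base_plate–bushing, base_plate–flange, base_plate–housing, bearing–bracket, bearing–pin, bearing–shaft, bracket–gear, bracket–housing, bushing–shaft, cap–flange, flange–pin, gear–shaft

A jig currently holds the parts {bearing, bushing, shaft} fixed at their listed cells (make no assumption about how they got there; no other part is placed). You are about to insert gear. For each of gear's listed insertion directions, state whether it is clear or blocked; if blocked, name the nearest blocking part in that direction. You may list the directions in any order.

+x: clear; -x: clear

-x: ray from gear(0, -1, -1) has no placed part ⇒ clear
+x: ray from gear(0, -1, -1) has no placed part ⇒ clear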